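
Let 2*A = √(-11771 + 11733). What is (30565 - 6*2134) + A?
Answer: 17761 + I*√38/2 ≈ 17761.0 + 3.0822*I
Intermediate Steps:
A = I*√38/2 (A = √(-11771 + 11733)/2 = √(-38)/2 = (I*√38)/2 = I*√38/2 ≈ 3.0822*I)
(30565 - 6*2134) + A = (30565 - 6*2134) + I*√38/2 = (30565 - 12804) + I*√38/2 = 17761 + I*√38/2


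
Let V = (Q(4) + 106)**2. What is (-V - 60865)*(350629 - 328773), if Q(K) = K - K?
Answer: -1575839456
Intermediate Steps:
Q(K) = 0
V = 11236 (V = (0 + 106)**2 = 106**2 = 11236)
(-V - 60865)*(350629 - 328773) = (-1*11236 - 60865)*(350629 - 328773) = (-11236 - 60865)*21856 = -72101*21856 = -1575839456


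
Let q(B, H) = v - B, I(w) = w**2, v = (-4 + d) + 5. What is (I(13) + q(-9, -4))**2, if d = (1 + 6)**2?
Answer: 51984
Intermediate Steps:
d = 49 (d = 7**2 = 49)
v = 50 (v = (-4 + 49) + 5 = 45 + 5 = 50)
q(B, H) = 50 - B
(I(13) + q(-9, -4))**2 = (13**2 + (50 - 1*(-9)))**2 = (169 + (50 + 9))**2 = (169 + 59)**2 = 228**2 = 51984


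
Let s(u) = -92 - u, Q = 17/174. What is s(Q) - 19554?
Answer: -3418421/174 ≈ -19646.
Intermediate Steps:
Q = 17/174 (Q = 17*(1/174) = 17/174 ≈ 0.097701)
s(Q) - 19554 = (-92 - 1*17/174) - 19554 = (-92 - 17/174) - 19554 = -16025/174 - 19554 = -3418421/174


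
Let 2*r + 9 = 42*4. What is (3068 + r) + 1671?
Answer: 9637/2 ≈ 4818.5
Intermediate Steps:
r = 159/2 (r = -9/2 + (42*4)/2 = -9/2 + (1/2)*168 = -9/2 + 84 = 159/2 ≈ 79.500)
(3068 + r) + 1671 = (3068 + 159/2) + 1671 = 6295/2 + 1671 = 9637/2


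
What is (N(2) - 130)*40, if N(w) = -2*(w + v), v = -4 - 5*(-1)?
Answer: -5440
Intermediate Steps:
v = 1 (v = -4 + 5 = 1)
N(w) = -2 - 2*w (N(w) = -2*(w + 1) = -2*(1 + w) = -2 - 2*w)
(N(2) - 130)*40 = ((-2 - 2*2) - 130)*40 = ((-2 - 4) - 130)*40 = (-6 - 130)*40 = -136*40 = -5440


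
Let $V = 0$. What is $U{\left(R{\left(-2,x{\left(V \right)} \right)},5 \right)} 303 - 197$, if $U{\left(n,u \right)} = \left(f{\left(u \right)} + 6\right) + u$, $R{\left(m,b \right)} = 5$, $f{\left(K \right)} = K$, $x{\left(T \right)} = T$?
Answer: $4651$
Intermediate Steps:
$U{\left(n,u \right)} = 6 + 2 u$ ($U{\left(n,u \right)} = \left(u + 6\right) + u = \left(6 + u\right) + u = 6 + 2 u$)
$U{\left(R{\left(-2,x{\left(V \right)} \right)},5 \right)} 303 - 197 = \left(6 + 2 \cdot 5\right) 303 - 197 = \left(6 + 10\right) 303 - 197 = 16 \cdot 303 - 197 = 4848 - 197 = 4651$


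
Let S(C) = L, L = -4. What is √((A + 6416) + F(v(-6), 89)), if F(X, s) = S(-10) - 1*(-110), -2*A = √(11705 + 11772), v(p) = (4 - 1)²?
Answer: √(26088 - 2*√23477)/2 ≈ 80.283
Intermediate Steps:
v(p) = 9 (v(p) = 3² = 9)
S(C) = -4
A = -√23477/2 (A = -√(11705 + 11772)/2 = -√23477/2 ≈ -76.611)
F(X, s) = 106 (F(X, s) = -4 - 1*(-110) = -4 + 110 = 106)
√((A + 6416) + F(v(-6), 89)) = √((-√23477/2 + 6416) + 106) = √((6416 - √23477/2) + 106) = √(6522 - √23477/2)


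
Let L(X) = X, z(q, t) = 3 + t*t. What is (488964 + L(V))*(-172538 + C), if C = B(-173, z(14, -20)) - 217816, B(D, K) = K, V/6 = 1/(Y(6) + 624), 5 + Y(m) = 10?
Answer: -119932690820262/629 ≈ -1.9067e+11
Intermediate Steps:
z(q, t) = 3 + t²
Y(m) = 5 (Y(m) = -5 + 10 = 5)
V = 6/629 (V = 6/(5 + 624) = 6/629 ≈ 0.0095389)
C = -217413 (C = (3 + (-20)²) - 217816 = (3 + 400) - 217816 = 403 - 217816 = -217413)
(488964 + L(V))*(-172538 + C) = (488964 + 6/629)*(-172538 - 217413) = (307558362/629)*(-389951) = -119932690820262/629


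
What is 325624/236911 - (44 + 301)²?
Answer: -28198006151/236911 ≈ -1.1902e+5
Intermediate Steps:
325624/236911 - (44 + 301)² = 325624*(1/236911) - 1*345² = 325624/236911 - 1*119025 = 325624/236911 - 119025 = -28198006151/236911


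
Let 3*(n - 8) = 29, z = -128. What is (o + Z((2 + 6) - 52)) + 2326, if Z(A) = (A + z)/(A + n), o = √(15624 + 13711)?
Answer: 184270/79 + √29335 ≈ 2503.8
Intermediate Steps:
n = 53/3 (n = 8 + (⅓)*29 = 8 + 29/3 = 53/3 ≈ 17.667)
o = √29335 ≈ 171.27
Z(A) = (-128 + A)/(53/3 + A) (Z(A) = (A - 128)/(A + 53/3) = (-128 + A)/(53/3 + A))
(o + Z((2 + 6) - 52)) + 2326 = (√29335 + 3*(-128 + ((2 + 6) - 52))/(53 + 3*((2 + 6) - 52))) + 2326 = (√29335 + 3*(-128 + (8 - 52))/(53 + 3*(8 - 52))) + 2326 = (√29335 + 3*(-128 - 44)/(53 + 3*(-44))) + 2326 = (√29335 + 3*(-172)/(53 - 132)) + 2326 = (√29335 + 3*(-172)/(-79)) + 2326 = (√29335 + 3*(-1/79)*(-172)) + 2326 = (√29335 + 516/79) + 2326 = (516/79 + √29335) + 2326 = 184270/79 + √29335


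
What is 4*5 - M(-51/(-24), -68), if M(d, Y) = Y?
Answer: 88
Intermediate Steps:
4*5 - M(-51/(-24), -68) = 4*5 - 1*(-68) = 20 + 68 = 88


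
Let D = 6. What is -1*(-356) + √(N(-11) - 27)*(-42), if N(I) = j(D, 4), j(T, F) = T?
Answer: 356 - 42*I*√21 ≈ 356.0 - 192.47*I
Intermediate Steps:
N(I) = 6
-1*(-356) + √(N(-11) - 27)*(-42) = -1*(-356) + √(6 - 27)*(-42) = 356 + √(-21)*(-42) = 356 + (I*√21)*(-42) = 356 - 42*I*√21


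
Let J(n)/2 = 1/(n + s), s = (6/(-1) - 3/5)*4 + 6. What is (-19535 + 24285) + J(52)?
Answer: 375255/79 ≈ 4750.1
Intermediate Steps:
s = -102/5 (s = (6*(-1) - 3*⅕)*4 + 6 = (-6 - ⅗)*4 + 6 = -33/5*4 + 6 = -132/5 + 6 = -102/5 ≈ -20.400)
J(n) = 2/(-102/5 + n) (J(n) = 2/(n - 102/5) = 2/(-102/5 + n))
(-19535 + 24285) + J(52) = (-19535 + 24285) + 10/(-102 + 5*52) = 4750 + 10/(-102 + 260) = 4750 + 10/158 = 4750 + 10*(1/158) = 4750 + 5/79 = 375255/79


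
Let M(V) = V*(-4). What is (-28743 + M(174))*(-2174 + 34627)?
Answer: -955383867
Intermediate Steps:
M(V) = -4*V
(-28743 + M(174))*(-2174 + 34627) = (-28743 - 4*174)*(-2174 + 34627) = (-28743 - 696)*32453 = -29439*32453 = -955383867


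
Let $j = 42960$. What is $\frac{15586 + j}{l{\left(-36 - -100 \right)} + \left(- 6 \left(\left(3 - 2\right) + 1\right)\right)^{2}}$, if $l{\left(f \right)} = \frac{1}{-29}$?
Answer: $\frac{1697834}{4175} \approx 406.67$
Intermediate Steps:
$l{\left(f \right)} = - \frac{1}{29}$
$\frac{15586 + j}{l{\left(-36 - -100 \right)} + \left(- 6 \left(\left(3 - 2\right) + 1\right)\right)^{2}} = \frac{15586 + 42960}{- \frac{1}{29} + \left(- 6 \left(\left(3 - 2\right) + 1\right)\right)^{2}} = \frac{58546}{- \frac{1}{29} + \left(- 6 \left(1 + 1\right)\right)^{2}} = \frac{58546}{- \frac{1}{29} + \left(\left(-6\right) 2\right)^{2}} = \frac{58546}{- \frac{1}{29} + \left(-12\right)^{2}} = \frac{58546}{- \frac{1}{29} + 144} = \frac{58546}{\frac{4175}{29}} = 58546 \cdot \frac{29}{4175} = \frac{1697834}{4175}$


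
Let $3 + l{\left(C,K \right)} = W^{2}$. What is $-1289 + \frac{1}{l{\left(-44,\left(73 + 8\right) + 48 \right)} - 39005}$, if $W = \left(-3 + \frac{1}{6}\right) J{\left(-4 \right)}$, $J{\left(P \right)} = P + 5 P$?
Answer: $- \frac{44320977}{34384} \approx -1289.0$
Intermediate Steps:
$J{\left(P \right)} = 6 P$
$W = 68$ ($W = \left(-3 + \frac{1}{6}\right) 6 \left(-4\right) = \left(-3 + \frac{1}{6}\right) \left(-24\right) = \left(- \frac{17}{6}\right) \left(-24\right) = 68$)
$l{\left(C,K \right)} = 4621$ ($l{\left(C,K \right)} = -3 + 68^{2} = -3 + 4624 = 4621$)
$-1289 + \frac{1}{l{\left(-44,\left(73 + 8\right) + 48 \right)} - 39005} = -1289 + \frac{1}{4621 - 39005} = -1289 + \frac{1}{-34384} = -1289 - \frac{1}{34384} = - \frac{44320977}{34384}$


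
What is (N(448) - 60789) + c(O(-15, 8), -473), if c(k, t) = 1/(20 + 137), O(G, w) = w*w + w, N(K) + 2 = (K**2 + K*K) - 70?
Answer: 53465880/157 ≈ 3.4055e+5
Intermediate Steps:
N(K) = -72 + 2*K**2 (N(K) = -2 + ((K**2 + K*K) - 70) = -2 + ((K**2 + K**2) - 70) = -2 + (2*K**2 - 70) = -2 + (-70 + 2*K**2) = -72 + 2*K**2)
O(G, w) = w + w**2 (O(G, w) = w**2 + w = w + w**2)
c(k, t) = 1/157
(N(448) - 60789) + c(O(-15, 8), -473) = ((-72 + 2*448**2) - 60789) + 1/157 = ((-72 + 2*200704) - 60789) + 1/157 = ((-72 + 401408) - 60789) + 1/157 = (401336 - 60789) + 1/157 = 340547 + 1/157 = 53465880/157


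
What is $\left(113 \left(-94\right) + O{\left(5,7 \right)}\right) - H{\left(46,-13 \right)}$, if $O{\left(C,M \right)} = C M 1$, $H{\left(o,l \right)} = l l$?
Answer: $-10756$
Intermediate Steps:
$H{\left(o,l \right)} = l^{2}$
$O{\left(C,M \right)} = C M$
$\left(113 \left(-94\right) + O{\left(5,7 \right)}\right) - H{\left(46,-13 \right)} = \left(113 \left(-94\right) + 5 \cdot 7\right) - \left(-13\right)^{2} = \left(-10622 + 35\right) - 169 = -10587 - 169 = -10756$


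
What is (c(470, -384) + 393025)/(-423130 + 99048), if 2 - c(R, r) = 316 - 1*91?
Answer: -196401/162041 ≈ -1.2120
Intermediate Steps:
c(R, r) = -223 (c(R, r) = 2 - (316 - 1*91) = 2 - (316 - 91) = 2 - 1*225 = 2 - 225 = -223)
(c(470, -384) + 393025)/(-423130 + 99048) = (-223 + 393025)/(-423130 + 99048) = 392802/(-324082) = 392802*(-1/324082) = -196401/162041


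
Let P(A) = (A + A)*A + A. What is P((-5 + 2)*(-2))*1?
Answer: 78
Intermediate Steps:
P(A) = A + 2*A**2 (P(A) = (2*A)*A + A = 2*A**2 + A = A + 2*A**2)
P((-5 + 2)*(-2))*1 = (((-5 + 2)*(-2))*(1 + 2*((-5 + 2)*(-2))))*1 = ((-3*(-2))*(1 + 2*(-3*(-2))))*1 = (6*(1 + 2*6))*1 = (6*(1 + 12))*1 = (6*13)*1 = 78*1 = 78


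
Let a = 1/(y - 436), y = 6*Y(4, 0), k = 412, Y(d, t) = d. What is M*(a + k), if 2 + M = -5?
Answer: -1188201/412 ≈ -2884.0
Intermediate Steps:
M = -7 (M = -2 - 5 = -7)
y = 24 (y = 6*4 = 24)
a = -1/412 (a = 1/(24 - 436) = 1/(-412) = -1/412 ≈ -0.0024272)
M*(a + k) = -7*(-1/412 + 412) = -7*169743/412 = -1188201/412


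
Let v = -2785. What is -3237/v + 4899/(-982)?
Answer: -10464981/2734870 ≈ -3.8265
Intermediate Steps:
-3237/v + 4899/(-982) = -3237/(-2785) + 4899/(-982) = -3237*(-1/2785) + 4899*(-1/982) = 3237/2785 - 4899/982 = -10464981/2734870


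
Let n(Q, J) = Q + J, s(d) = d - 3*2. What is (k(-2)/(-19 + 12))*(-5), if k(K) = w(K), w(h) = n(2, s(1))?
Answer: -15/7 ≈ -2.1429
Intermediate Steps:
s(d) = -6 + d (s(d) = d - 6 = -6 + d)
n(Q, J) = J + Q
w(h) = -3 (w(h) = (-6 + 1) + 2 = -5 + 2 = -3)
k(K) = -3
(k(-2)/(-19 + 12))*(-5) = (-3/(-19 + 12))*(-5) = (-3/(-7))*(-5) = -1/7*(-3)*(-5) = (3/7)*(-5) = -15/7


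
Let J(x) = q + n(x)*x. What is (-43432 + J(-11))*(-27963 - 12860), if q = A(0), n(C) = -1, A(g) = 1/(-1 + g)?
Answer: 1772616306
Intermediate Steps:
q = -1 (q = 1/(-1 + 0) = 1/(-1) = -1)
J(x) = -1 - x
(-43432 + J(-11))*(-27963 - 12860) = (-43432 + (-1 - 1*(-11)))*(-27963 - 12860) = (-43432 + (-1 + 11))*(-40823) = (-43432 + 10)*(-40823) = -43422*(-40823) = 1772616306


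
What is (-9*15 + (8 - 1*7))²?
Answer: 17956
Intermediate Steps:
(-9*15 + (8 - 1*7))² = (-135 + (8 - 7))² = (-135 + 1)² = (-134)² = 17956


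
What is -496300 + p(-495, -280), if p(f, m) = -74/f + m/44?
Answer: -245671576/495 ≈ -4.9631e+5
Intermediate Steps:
p(f, m) = -74/f + m/44 (p(f, m) = -74/f + m*(1/44) = -74/f + m/44)
-496300 + p(-495, -280) = -496300 + (-74/(-495) + (1/44)*(-280)) = -496300 + (-74*(-1/495) - 70/11) = -496300 + (74/495 - 70/11) = -496300 - 3076/495 = -245671576/495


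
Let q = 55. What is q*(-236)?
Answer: -12980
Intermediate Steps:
q*(-236) = 55*(-236) = -12980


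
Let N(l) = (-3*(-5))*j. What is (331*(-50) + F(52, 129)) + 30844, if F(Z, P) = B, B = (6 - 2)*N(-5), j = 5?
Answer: 14594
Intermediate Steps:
N(l) = 75 (N(l) = -3*(-5)*5 = 15*5 = 75)
B = 300 (B = (6 - 2)*75 = 4*75 = 300)
F(Z, P) = 300
(331*(-50) + F(52, 129)) + 30844 = (331*(-50) + 300) + 30844 = (-16550 + 300) + 30844 = -16250 + 30844 = 14594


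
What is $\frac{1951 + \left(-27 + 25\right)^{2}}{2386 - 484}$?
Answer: $\frac{1955}{1902} \approx 1.0279$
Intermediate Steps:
$\frac{1951 + \left(-27 + 25\right)^{2}}{2386 - 484} = \frac{1951 + \left(-2\right)^{2}}{1902} = \left(1951 + 4\right) \frac{1}{1902} = 1955 \cdot \frac{1}{1902} = \frac{1955}{1902}$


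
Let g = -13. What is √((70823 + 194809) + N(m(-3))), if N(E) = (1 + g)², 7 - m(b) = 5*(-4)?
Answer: 28*√339 ≈ 515.54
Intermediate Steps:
m(b) = 27 (m(b) = 7 - 5*(-4) = 7 - 1*(-20) = 7 + 20 = 27)
N(E) = 144 (N(E) = (1 - 13)² = (-12)² = 144)
√((70823 + 194809) + N(m(-3))) = √((70823 + 194809) + 144) = √(265632 + 144) = √265776 = 28*√339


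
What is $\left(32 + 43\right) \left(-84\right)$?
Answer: $-6300$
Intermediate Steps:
$\left(32 + 43\right) \left(-84\right) = 75 \left(-84\right) = -6300$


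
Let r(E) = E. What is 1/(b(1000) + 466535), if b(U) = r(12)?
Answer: 1/466547 ≈ 2.1434e-6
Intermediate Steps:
b(U) = 12
1/(b(1000) + 466535) = 1/(12 + 466535) = 1/466547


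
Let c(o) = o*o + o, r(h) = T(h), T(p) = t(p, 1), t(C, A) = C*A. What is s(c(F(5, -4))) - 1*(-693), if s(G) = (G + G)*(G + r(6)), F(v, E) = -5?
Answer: 1733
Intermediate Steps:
t(C, A) = A*C
T(p) = p (T(p) = 1*p = p)
r(h) = h
c(o) = o + o² (c(o) = o² + o = o + o²)
s(G) = 2*G*(6 + G) (s(G) = (G + G)*(G + 6) = (2*G)*(6 + G) = 2*G*(6 + G))
s(c(F(5, -4))) - 1*(-693) = 2*(-5*(1 - 5))*(6 - 5*(1 - 5)) - 1*(-693) = 2*(-5*(-4))*(6 - 5*(-4)) + 693 = 2*20*(6 + 20) + 693 = 2*20*26 + 693 = 1040 + 693 = 1733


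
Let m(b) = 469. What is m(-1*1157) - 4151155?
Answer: -4150686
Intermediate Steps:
m(-1*1157) - 4151155 = 469 - 4151155 = -4150686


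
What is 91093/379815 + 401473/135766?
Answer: 164852799733/51565963290 ≈ 3.1969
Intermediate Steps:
91093/379815 + 401473/135766 = 164852799733/51565963290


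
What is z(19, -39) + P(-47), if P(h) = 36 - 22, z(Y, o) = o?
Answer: -25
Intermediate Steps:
P(h) = 14
z(19, -39) + P(-47) = -39 + 14 = -25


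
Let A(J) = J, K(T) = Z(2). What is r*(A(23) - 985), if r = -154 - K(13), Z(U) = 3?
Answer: 151034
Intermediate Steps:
K(T) = 3
r = -157 (r = -154 - 1*3 = -154 - 3 = -157)
r*(A(23) - 985) = -157*(23 - 985) = -157*(-962) = 151034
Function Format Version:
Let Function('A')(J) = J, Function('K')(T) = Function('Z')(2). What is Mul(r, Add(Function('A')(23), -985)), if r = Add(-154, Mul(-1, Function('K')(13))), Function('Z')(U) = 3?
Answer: 151034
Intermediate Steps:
Function('K')(T) = 3
r = -157 (r = Add(-154, Mul(-1, 3)) = Add(-154, -3) = -157)
Mul(r, Add(Function('A')(23), -985)) = Mul(-157, Add(23, -985)) = Mul(-157, -962) = 151034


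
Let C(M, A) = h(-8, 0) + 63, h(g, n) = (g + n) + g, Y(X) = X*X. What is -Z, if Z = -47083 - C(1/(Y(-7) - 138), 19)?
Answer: 47130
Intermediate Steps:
Y(X) = X**2
h(g, n) = n + 2*g
C(M, A) = 47 (C(M, A) = (0 + 2*(-8)) + 63 = (0 - 16) + 63 = -16 + 63 = 47)
Z = -47130 (Z = -47083 - 1*47 = -47083 - 47 = -47130)
-Z = -1*(-47130) = 47130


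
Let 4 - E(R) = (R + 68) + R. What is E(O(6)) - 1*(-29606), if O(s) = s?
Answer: 29530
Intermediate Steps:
E(R) = -64 - 2*R (E(R) = 4 - ((R + 68) + R) = 4 - ((68 + R) + R) = 4 - (68 + 2*R) = 4 + (-68 - 2*R) = -64 - 2*R)
E(O(6)) - 1*(-29606) = (-64 - 2*6) - 1*(-29606) = (-64 - 12) + 29606 = -76 + 29606 = 29530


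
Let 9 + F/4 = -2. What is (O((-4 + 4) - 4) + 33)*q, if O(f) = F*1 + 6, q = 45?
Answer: -225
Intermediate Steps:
F = -44 (F = -36 + 4*(-2) = -36 - 8 = -44)
O(f) = -38 (O(f) = -44*1 + 6 = -44 + 6 = -38)
(O((-4 + 4) - 4) + 33)*q = (-38 + 33)*45 = -5*45 = -225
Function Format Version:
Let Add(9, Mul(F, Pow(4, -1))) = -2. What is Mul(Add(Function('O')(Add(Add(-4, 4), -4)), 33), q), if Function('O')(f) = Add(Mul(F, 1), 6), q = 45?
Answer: -225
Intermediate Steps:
F = -44 (F = Add(-36, Mul(4, -2)) = Add(-36, -8) = -44)
Function('O')(f) = -38 (Function('O')(f) = Add(Mul(-44, 1), 6) = Add(-44, 6) = -38)
Mul(Add(Function('O')(Add(Add(-4, 4), -4)), 33), q) = Mul(Add(-38, 33), 45) = Mul(-5, 45) = -225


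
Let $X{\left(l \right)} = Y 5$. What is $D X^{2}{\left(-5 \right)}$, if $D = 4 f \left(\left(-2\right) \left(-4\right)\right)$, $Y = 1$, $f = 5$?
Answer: $4000$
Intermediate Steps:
$X{\left(l \right)} = 5$ ($X{\left(l \right)} = 1 \cdot 5 = 5$)
$D = 160$ ($D = 4 \cdot 5 \left(\left(-2\right) \left(-4\right)\right) = 20 \cdot 8 = 160$)
$D X^{2}{\left(-5 \right)} = 160 \cdot 5^{2} = 160 \cdot 25 = 4000$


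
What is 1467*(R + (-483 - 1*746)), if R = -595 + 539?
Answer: -1885095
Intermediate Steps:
R = -56
1467*(R + (-483 - 1*746)) = 1467*(-56 + (-483 - 1*746)) = 1467*(-56 + (-483 - 746)) = 1467*(-56 - 1229) = 1467*(-1285) = -1885095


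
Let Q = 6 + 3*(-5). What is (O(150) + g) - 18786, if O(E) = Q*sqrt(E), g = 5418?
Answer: -13368 - 45*sqrt(6) ≈ -13478.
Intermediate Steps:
Q = -9 (Q = 6 - 15 = -9)
O(E) = -9*sqrt(E)
(O(150) + g) - 18786 = (-45*sqrt(6) + 5418) - 18786 = (5418 - 45*sqrt(6)) - 18786 = -13368 - 45*sqrt(6)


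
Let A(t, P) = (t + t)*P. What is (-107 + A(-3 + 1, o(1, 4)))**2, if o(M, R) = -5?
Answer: 7569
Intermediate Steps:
A(t, P) = 2*P*t (A(t, P) = (2*t)*P = 2*P*t)
(-107 + A(-3 + 1, o(1, 4)))**2 = (-107 + 2*(-5)*(-3 + 1))**2 = (-107 + 2*(-5)*(-2))**2 = (-107 + 20)**2 = (-87)**2 = 7569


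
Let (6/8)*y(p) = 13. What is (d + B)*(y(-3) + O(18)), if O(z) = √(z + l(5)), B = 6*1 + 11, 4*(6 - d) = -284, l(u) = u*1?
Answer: 4888/3 + 94*√23 ≈ 2080.1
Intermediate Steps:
l(u) = u
d = 77 (d = 6 - ¼*(-284) = 6 + 71 = 77)
y(p) = 52/3 (y(p) = (4/3)*13 = 52/3)
B = 17 (B = 6 + 11 = 17)
O(z) = √(5 + z) (O(z) = √(z + 5) = √(5 + z))
(d + B)*(y(-3) + O(18)) = (77 + 17)*(52/3 + √(5 + 18)) = 94*(52/3 + √23) = 4888/3 + 94*√23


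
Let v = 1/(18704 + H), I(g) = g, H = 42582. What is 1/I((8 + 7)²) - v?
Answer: 61061/13789350 ≈ 0.0044281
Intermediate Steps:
v = 1/61286 (v = 1/(18704 + 42582) = 1/61286 ≈ 1.6317e-5)
1/I((8 + 7)²) - v = 1/((8 + 7)²) - 1*1/61286 = 1/(15²) - 1/61286 = 1/225 - 1/61286 = 61061/13789350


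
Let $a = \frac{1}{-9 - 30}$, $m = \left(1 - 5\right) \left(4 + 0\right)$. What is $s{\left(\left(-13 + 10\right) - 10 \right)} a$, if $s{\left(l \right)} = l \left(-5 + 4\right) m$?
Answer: $\frac{16}{3} \approx 5.3333$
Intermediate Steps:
$m = -16$ ($m = \left(-4\right) 4 = -16$)
$a = - \frac{1}{39}$ ($a = \frac{1}{-39} = - \frac{1}{39} \approx -0.025641$)
$s{\left(l \right)} = 16 l$ ($s{\left(l \right)} = l \left(-5 + 4\right) \left(-16\right) = l \left(-1\right) \left(-16\right) = - l \left(-16\right) = 16 l$)
$s{\left(\left(-13 + 10\right) - 10 \right)} a = 16 \left(\left(-13 + 10\right) - 10\right) \left(- \frac{1}{39}\right) = 16 \left(-3 - 10\right) \left(- \frac{1}{39}\right) = 16 \left(-13\right) \left(- \frac{1}{39}\right) = \left(-208\right) \left(- \frac{1}{39}\right) = \frac{16}{3}$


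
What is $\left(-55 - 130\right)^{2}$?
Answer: $34225$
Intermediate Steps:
$\left(-55 - 130\right)^{2} = \left(-185\right)^{2} = 34225$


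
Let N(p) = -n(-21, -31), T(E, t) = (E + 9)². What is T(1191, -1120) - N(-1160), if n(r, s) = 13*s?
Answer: 1439597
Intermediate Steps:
T(E, t) = (9 + E)²
N(p) = 403 (N(p) = -13*(-31) = -1*(-403) = 403)
T(1191, -1120) - N(-1160) = (9 + 1191)² - 1*403 = 1200² - 403 = 1440000 - 403 = 1439597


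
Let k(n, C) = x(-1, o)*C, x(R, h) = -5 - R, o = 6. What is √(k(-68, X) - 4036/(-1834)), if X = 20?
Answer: I*√65420614/917 ≈ 8.8204*I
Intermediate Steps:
k(n, C) = -4*C (k(n, C) = (-5 - 1*(-1))*C = (-5 + 1)*C = -4*C)
√(k(-68, X) - 4036/(-1834)) = √(-4*20 - 4036/(-1834)) = √(-80 - 4036*(-1/1834)) = √(-80 + 2018/917) = √(-71342/917) = I*√65420614/917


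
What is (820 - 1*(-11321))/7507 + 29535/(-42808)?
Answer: 298012683/321359656 ≈ 0.92735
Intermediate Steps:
(820 - 1*(-11321))/7507 + 29535/(-42808) = (820 + 11321)*(1/7507) + 29535*(-1/42808) = 12141*(1/7507) - 29535/42808 = 12141/7507 - 29535/42808 = 298012683/321359656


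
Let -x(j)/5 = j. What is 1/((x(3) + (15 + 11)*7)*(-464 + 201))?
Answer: -1/43921 ≈ -2.2768e-5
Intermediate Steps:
x(j) = -5*j
1/((x(3) + (15 + 11)*7)*(-464 + 201)) = 1/((-5*3 + (15 + 11)*7)*(-464 + 201)) = 1/((-15 + 26*7)*(-263)) = 1/((-15 + 182)*(-263)) = 1/(167*(-263)) = 1/(-43921) = -1/43921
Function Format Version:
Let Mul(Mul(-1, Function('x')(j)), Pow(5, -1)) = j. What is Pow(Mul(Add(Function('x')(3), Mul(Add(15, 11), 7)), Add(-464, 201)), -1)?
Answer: Rational(-1, 43921) ≈ -2.2768e-5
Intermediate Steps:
Function('x')(j) = Mul(-5, j)
Pow(Mul(Add(Function('x')(3), Mul(Add(15, 11), 7)), Add(-464, 201)), -1) = Pow(Mul(Add(Mul(-5, 3), Mul(Add(15, 11), 7)), Add(-464, 201)), -1) = Pow(Mul(Add(-15, Mul(26, 7)), -263), -1) = Pow(Mul(Add(-15, 182), -263), -1) = Pow(Mul(167, -263), -1) = Pow(-43921, -1) = Rational(-1, 43921)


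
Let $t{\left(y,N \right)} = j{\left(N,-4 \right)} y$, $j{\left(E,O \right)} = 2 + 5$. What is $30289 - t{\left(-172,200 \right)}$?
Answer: $31493$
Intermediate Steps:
$j{\left(E,O \right)} = 7$
$t{\left(y,N \right)} = 7 y$
$30289 - t{\left(-172,200 \right)} = 30289 - 7 \left(-172\right) = 30289 - -1204 = 30289 + 1204 = 31493$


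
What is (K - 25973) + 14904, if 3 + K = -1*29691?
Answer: -40763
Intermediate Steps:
K = -29694 (K = -3 - 1*29691 = -3 - 29691 = -29694)
(K - 25973) + 14904 = (-29694 - 25973) + 14904 = -55667 + 14904 = -40763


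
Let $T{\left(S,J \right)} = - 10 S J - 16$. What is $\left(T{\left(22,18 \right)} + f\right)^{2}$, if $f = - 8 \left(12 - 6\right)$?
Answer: $16192576$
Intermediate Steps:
$f = -48$ ($f = \left(-8\right) 6 = -48$)
$T{\left(S,J \right)} = -16 - 10 J S$ ($T{\left(S,J \right)} = - 10 J S - 16 = -16 - 10 J S$)
$\left(T{\left(22,18 \right)} + f\right)^{2} = \left(\left(-16 - 180 \cdot 22\right) - 48\right)^{2} = \left(\left(-16 - 3960\right) - 48\right)^{2} = \left(-3976 - 48\right)^{2} = \left(-4024\right)^{2} = 16192576$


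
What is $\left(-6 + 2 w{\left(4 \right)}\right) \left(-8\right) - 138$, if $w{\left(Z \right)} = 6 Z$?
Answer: $-474$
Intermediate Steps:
$\left(-6 + 2 w{\left(4 \right)}\right) \left(-8\right) - 138 = \left(-6 + 2 \cdot 6 \cdot 4\right) \left(-8\right) - 138 = \left(-6 + 2 \cdot 24\right) \left(-8\right) - 138 = \left(-6 + 48\right) \left(-8\right) - 138 = 42 \left(-8\right) - 138 = -336 - 138 = -474$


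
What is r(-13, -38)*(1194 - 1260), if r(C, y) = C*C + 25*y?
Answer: 51546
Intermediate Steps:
r(C, y) = C² + 25*y
r(-13, -38)*(1194 - 1260) = ((-13)² + 25*(-38))*(1194 - 1260) = (169 - 950)*(-66) = -781*(-66) = 51546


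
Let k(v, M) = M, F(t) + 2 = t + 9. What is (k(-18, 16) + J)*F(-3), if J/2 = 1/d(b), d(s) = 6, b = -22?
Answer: 196/3 ≈ 65.333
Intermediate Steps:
F(t) = 7 + t (F(t) = -2 + (t + 9) = -2 + (9 + t) = 7 + t)
J = ⅓ (J = 2/6 = 2*(⅙) = ⅓ ≈ 0.33333)
(k(-18, 16) + J)*F(-3) = (16 + ⅓)*(7 - 3) = (49/3)*4 = 196/3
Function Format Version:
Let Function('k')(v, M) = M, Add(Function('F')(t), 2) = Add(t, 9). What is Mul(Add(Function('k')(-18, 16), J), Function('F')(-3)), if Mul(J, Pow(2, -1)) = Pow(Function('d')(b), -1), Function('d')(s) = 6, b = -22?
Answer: Rational(196, 3) ≈ 65.333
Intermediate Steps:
Function('F')(t) = Add(7, t) (Function('F')(t) = Add(-2, Add(t, 9)) = Add(-2, Add(9, t)) = Add(7, t))
J = Rational(1, 3) (J = Mul(2, Pow(6, -1)) = Mul(2, Rational(1, 6)) = Rational(1, 3) ≈ 0.33333)
Mul(Add(Function('k')(-18, 16), J), Function('F')(-3)) = Mul(Add(16, Rational(1, 3)), Add(7, -3)) = Mul(Rational(49, 3), 4) = Rational(196, 3)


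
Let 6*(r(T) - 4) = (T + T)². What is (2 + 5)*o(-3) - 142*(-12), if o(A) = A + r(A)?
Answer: 1753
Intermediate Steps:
r(T) = 4 + 2*T²/3 (r(T) = 4 + (T + T)²/6 = 4 + (2*T)²/6 = 4 + (4*T²)/6 = 4 + 2*T²/3)
o(A) = 4 + A + 2*A²/3 (o(A) = A + (4 + 2*A²/3) = 4 + A + 2*A²/3)
(2 + 5)*o(-3) - 142*(-12) = (2 + 5)*(4 - 3 + (⅔)*(-3)²) - 142*(-12) = 7*(4 - 3 + (⅔)*9) + 1704 = 7*(4 - 3 + 6) + 1704 = 7*7 + 1704 = 49 + 1704 = 1753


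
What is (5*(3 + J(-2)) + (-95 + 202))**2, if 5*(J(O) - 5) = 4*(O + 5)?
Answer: 25281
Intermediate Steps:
J(O) = 9 + 4*O/5 (J(O) = 5 + (4*(O + 5))/5 = 5 + (4*(5 + O))/5 = 5 + (20 + 4*O)/5 = 5 + (4 + 4*O/5) = 9 + 4*O/5)
(5*(3 + J(-2)) + (-95 + 202))**2 = (5*(3 + (9 + (4/5)*(-2))) + (-95 + 202))**2 = (5*(3 + (9 - 8/5)) + 107)**2 = (5*(3 + 37/5) + 107)**2 = (5*(52/5) + 107)**2 = (52 + 107)**2 = 159**2 = 25281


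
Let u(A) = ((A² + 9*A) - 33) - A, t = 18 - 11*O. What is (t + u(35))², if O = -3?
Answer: 2319529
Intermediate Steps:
t = 51 (t = 18 - 11*(-3) = 18 + 33 = 51)
u(A) = -33 + A² + 8*A (u(A) = (-33 + A² + 9*A) - A = -33 + A² + 8*A)
(t + u(35))² = (51 + (-33 + 35² + 8*35))² = (51 + (-33 + 1225 + 280))² = (51 + 1472)² = 1523² = 2319529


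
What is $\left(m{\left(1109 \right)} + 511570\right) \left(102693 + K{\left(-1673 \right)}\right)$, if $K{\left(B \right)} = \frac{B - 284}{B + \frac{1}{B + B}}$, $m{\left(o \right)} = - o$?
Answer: $\frac{293447429937980549}{5597859} \approx 5.2421 \cdot 10^{10}$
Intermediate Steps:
$K{\left(B \right)} = \frac{-284 + B}{B + \frac{1}{2 B}}$
$\left(m{\left(1109 \right)} + 511570\right) \left(102693 + K{\left(-1673 \right)}\right) = \left(\left(-1\right) 1109 + 511570\right) \left(102693 + 2 \left(-1673\right) \frac{1}{1 + 2 \left(-1673\right)^{2}} \left(-284 - 1673\right)\right) = \left(-1109 + 511570\right) \left(102693 + 2 \left(-1673\right) \frac{1}{1 + 2 \cdot 2798929} \left(-1957\right)\right) = 510461 \left(102693 + 2 \left(-1673\right) \frac{1}{1 + 5597858} \left(-1957\right)\right) = 510461 \left(102693 + 2 \left(-1673\right) \frac{1}{5597859} \left(-1957\right)\right) = 510461 \left(102693 + \frac{6548122}{5597859}\right) = 510461 \cdot \frac{574867482409}{5597859} = \frac{293447429937980549}{5597859}$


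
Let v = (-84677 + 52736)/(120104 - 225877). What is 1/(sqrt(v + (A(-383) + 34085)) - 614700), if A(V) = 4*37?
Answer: -433457754/266446457244073 - 19*sqrt(42437640066)/7993393717322190 ≈ -1.6273e-6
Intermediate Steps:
A(V) = 148
v = 31941/105773 (v = -31941/(-105773) = -31941*(-1/105773) = 31941/105773 ≈ 0.30198)
1/(sqrt(v + (A(-383) + 34085)) - 614700) = 1/(sqrt(31941/105773 + (148 + 34085)) - 614700) = 1/(sqrt(31941/105773 + 34233) - 614700) = 1/(sqrt(3620959050/105773) - 614700) = 1/(5*sqrt(42437640066)/5567 - 614700) = 1/(-614700 + 5*sqrt(42437640066)/5567)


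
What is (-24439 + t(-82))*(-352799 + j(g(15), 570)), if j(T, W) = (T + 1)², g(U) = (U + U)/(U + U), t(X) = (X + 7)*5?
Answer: 8754255130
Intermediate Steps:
t(X) = 35 + 5*X (t(X) = (7 + X)*5 = 35 + 5*X)
g(U) = 1 (g(U) = (2*U)/((2*U)) = (2*U)*(1/(2*U)) = 1)
j(T, W) = (1 + T)²
(-24439 + t(-82))*(-352799 + j(g(15), 570)) = (-24439 + (35 + 5*(-82)))*(-352799 + (1 + 1)²) = (-24439 + (35 - 410))*(-352799 + 2²) = (-24439 - 375)*(-352799 + 4) = -24814*(-352795) = 8754255130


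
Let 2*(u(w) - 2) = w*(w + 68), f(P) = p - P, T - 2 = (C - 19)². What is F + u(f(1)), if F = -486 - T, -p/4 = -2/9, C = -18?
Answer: -301121/162 ≈ -1858.8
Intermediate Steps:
T = 1371 (T = 2 + (-18 - 19)² = 2 + (-37)² = 2 + 1369 = 1371)
p = 8/9 (p = -(-8)/9 = -4*(-2/9) = 8/9 ≈ 0.88889)
f(P) = 8/9 - P
u(w) = 2 + w*(68 + w)/2 (u(w) = 2 + (w*(w + 68))/2 = 2 + (w*(68 + w))/2 = 2 + w*(68 + w)/2)
F = -1857 (F = -486 - 1*1371 = -486 - 1371 = -1857)
F + u(f(1)) = -1857 + (2 + (8/9 - 1*1)²/2 + 34*(8/9 - 1*1)) = -1857 + (2 + (8/9 - 1)²/2 + 34*(8/9 - 1)) = -1857 + (2 + (-⅑)²/2 + 34*(-⅑)) = -1857 + (2 + (½)*(1/81) - 34/9) = -1857 + (2 + 1/162 - 34/9) = -1857 - 287/162 = -301121/162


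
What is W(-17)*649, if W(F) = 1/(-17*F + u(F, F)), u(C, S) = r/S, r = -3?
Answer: 11033/4916 ≈ 2.2443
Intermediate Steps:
u(C, S) = -3/S
W(F) = 1/(-17*F - 3/F)
W(-17)*649 = -1*(-17)/(3 + 17*(-17)²)*649 = -1*(-17)/(3 + 17*289)*649 = -1*(-17)/(3 + 4913)*649 = -1*(-17)/4916*649 = -1*(-17)*1/4916*649 = (17/4916)*649 = 11033/4916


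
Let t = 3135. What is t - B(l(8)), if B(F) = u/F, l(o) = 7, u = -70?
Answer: 3145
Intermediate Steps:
B(F) = -70/F
t - B(l(8)) = 3135 - (-70)/7 = 3135 - 1*(-10) = 3135 + 10 = 3145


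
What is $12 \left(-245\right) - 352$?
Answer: $-3292$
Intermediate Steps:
$12 \left(-245\right) - 352 = -2940 - 352 = -3292$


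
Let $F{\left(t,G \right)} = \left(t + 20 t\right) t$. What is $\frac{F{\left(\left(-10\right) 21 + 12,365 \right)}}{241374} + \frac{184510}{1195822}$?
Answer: $\frac{12250440907}{3436194517} \approx 3.5651$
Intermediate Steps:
$F{\left(t,G \right)} = 21 t^{2}$ ($F{\left(t,G \right)} = 21 t t = 21 t^{2}$)
$\frac{F{\left(\left(-10\right) 21 + 12,365 \right)}}{241374} + \frac{184510}{1195822} = \frac{21 \left(\left(-10\right) 21 + 12\right)^{2}}{241374} + \frac{184510}{1195822} = 21 \left(-210 + 12\right)^{2} \cdot \frac{1}{241374} + 184510 \cdot \frac{1}{1195822} = 21 \left(-198\right)^{2} \cdot \frac{1}{241374} + \frac{92255}{597911} = 21 \cdot 39204 \cdot \frac{1}{241374} + \frac{92255}{597911} = 823284 \cdot \frac{1}{241374} + \frac{92255}{597911} = \frac{19602}{5747} + \frac{92255}{597911} = \frac{12250440907}{3436194517}$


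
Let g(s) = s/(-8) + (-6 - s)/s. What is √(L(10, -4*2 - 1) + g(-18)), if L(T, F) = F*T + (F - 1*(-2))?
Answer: I*√3435/6 ≈ 9.7681*I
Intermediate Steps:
g(s) = -s/8 + (-6 - s)/s (g(s) = s*(-⅛) + (-6 - s)/s = -s/8 + (-6 - s)/s)
L(T, F) = 2 + F + F*T (L(T, F) = F*T + (F + 2) = F*T + (2 + F) = 2 + F + F*T)
√(L(10, -4*2 - 1) + g(-18)) = √((2 + (-4*2 - 1) + (-4*2 - 1)*10) + (-1 - 6/(-18) - ⅛*(-18))) = √((2 + (-8 - 1) + (-8 - 1)*10) + (-1 - 6*(-1/18) + 9/4)) = √((2 - 9 - 9*10) + (-1 + ⅓ + 9/4)) = √((2 - 9 - 90) + 19/12) = √(-97 + 19/12) = √(-1145/12) = I*√3435/6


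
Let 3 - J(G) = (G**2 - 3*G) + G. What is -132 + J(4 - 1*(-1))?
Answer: -144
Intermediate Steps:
J(G) = 3 - G**2 + 2*G (J(G) = 3 - ((G**2 - 3*G) + G) = 3 - (G**2 - 2*G) = 3 + (-G**2 + 2*G) = 3 - G**2 + 2*G)
-132 + J(4 - 1*(-1)) = -132 + (3 - (4 - 1*(-1))**2 + 2*(4 - 1*(-1))) = -132 + (3 - (4 + 1)**2 + 2*(4 + 1)) = -132 + (3 - 1*5**2 + 2*5) = -132 + (3 - 1*25 + 10) = -132 + (3 - 25 + 10) = -132 - 12 = -144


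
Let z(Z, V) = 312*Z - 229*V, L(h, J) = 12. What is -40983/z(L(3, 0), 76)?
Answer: 40983/13660 ≈ 3.0002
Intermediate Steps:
z(Z, V) = -229*V + 312*Z
-40983/z(L(3, 0), 76) = -40983/(-229*76 + 312*12) = -40983/(-17404 + 3744) = -40983/(-13660) = -40983*(-1/13660) = 40983/13660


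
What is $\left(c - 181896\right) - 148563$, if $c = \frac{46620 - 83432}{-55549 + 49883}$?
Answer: $- \frac{936171941}{2833} \approx -3.3045 \cdot 10^{5}$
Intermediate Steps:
$c = \frac{18406}{2833}$ ($c = - \frac{36812}{-5666} = \left(-36812\right) \left(- \frac{1}{5666}\right) = \frac{18406}{2833} \approx 6.497$)
$\left(c - 181896\right) - 148563 = \left(\frac{18406}{2833} - 181896\right) - 148563 = - \frac{515292962}{2833} - 148563 = - \frac{936171941}{2833}$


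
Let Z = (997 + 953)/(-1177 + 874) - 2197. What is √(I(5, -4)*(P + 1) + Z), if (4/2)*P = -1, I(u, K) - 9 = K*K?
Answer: I*√89398938/202 ≈ 46.807*I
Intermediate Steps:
I(u, K) = 9 + K² (I(u, K) = 9 + K*K = 9 + K²)
P = -½ (P = (½)*(-1) = -½ ≈ -0.50000)
Z = -222547/101 (Z = 1950/(-303) - 2197 = 1950*(-1/303) - 2197 = -650/101 - 2197 = -222547/101 ≈ -2203.4)
√(I(5, -4)*(P + 1) + Z) = √((9 + (-4)²)*(-½ + 1) - 222547/101) = √((9 + 16)*(½) - 222547/101) = √(25*(½) - 222547/101) = √(25/2 - 222547/101) = √(-442569/202) = I*√89398938/202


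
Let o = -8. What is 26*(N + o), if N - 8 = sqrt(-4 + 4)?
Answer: 0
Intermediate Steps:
N = 8 (N = 8 + sqrt(-4 + 4) = 8 + sqrt(0) = 8 + 0 = 8)
26*(N + o) = 26*(8 - 8) = 26*0 = 0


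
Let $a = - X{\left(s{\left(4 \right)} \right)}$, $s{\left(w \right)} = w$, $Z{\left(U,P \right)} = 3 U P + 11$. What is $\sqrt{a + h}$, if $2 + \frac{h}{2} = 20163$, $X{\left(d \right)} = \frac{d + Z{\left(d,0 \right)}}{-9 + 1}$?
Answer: $\frac{\sqrt{645182}}{4} \approx 200.81$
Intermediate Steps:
$Z{\left(U,P \right)} = 11 + 3 P U$ ($Z{\left(U,P \right)} = 3 P U + 11 = 11 + 3 P U$)
$X{\left(d \right)} = - \frac{11}{8} - \frac{d}{8}$ ($X{\left(d \right)} = \frac{d + \left(11 + 3 \cdot 0 d\right)}{-9 + 1} = \frac{d + \left(11 + 0\right)}{-8} = \left(d + 11\right) \left(- \frac{1}{8}\right) = \left(11 + d\right) \left(- \frac{1}{8}\right) = - \frac{11}{8} - \frac{d}{8}$)
$h = 40322$ ($h = -4 + 2 \cdot 20163 = -4 + 40326 = 40322$)
$a = \frac{15}{8}$ ($a = - (- \frac{11}{8} - \frac{1}{2}) = \left(-1\right) \left(- \frac{15}{8}\right) = \frac{15}{8} \approx 1.875$)
$\sqrt{a + h} = \sqrt{\frac{15}{8} + 40322} = \sqrt{\frac{322591}{8}} = \frac{\sqrt{645182}}{4}$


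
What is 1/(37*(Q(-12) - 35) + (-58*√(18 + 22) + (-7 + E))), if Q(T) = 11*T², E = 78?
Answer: 7173/411598612 + 29*√10/823197224 ≈ 1.7539e-5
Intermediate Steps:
1/(37*(Q(-12) - 35) + (-58*√(18 + 22) + (-7 + E))) = 1/(37*(11*(-12)² - 35) + (-58*√(18 + 22) + (-7 + 78))) = 1/(37*(11*144 - 35) + (-116*√10 + 71)) = 1/(37*(1584 - 35) + (-116*√10 + 71)) = 1/(37*1549 + (-116*√10 + 71)) = 1/(57313 + (71 - 116*√10)) = 1/(57384 - 116*√10)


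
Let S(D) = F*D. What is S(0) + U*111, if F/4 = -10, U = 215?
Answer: 23865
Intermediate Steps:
F = -40 (F = 4*(-10) = -40)
S(D) = -40*D
S(0) + U*111 = -40*0 + 215*111 = 0 + 23865 = 23865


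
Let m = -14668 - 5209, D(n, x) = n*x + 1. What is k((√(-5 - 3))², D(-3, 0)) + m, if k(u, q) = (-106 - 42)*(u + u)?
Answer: -17509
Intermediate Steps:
D(n, x) = 1 + n*x
m = -19877
k(u, q) = -296*u
k((√(-5 - 3))², D(-3, 0)) + m = -296*(√(-5 - 3))² - 19877 = -296*(√(-8))² - 19877 = -296*(2*I*√2)² - 19877 = -296*(-8) - 19877 = 2368 - 19877 = -17509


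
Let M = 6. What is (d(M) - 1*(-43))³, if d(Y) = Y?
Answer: 117649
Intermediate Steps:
(d(M) - 1*(-43))³ = (6 - 1*(-43))³ = (6 + 43)³ = 49³ = 117649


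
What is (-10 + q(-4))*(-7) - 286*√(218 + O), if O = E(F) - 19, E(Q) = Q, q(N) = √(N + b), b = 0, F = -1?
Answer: 70 - 858*√22 - 14*I ≈ -3954.4 - 14.0*I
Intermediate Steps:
q(N) = √N (q(N) = √(N + 0) = √N)
O = -20 (O = -1 - 19 = -20)
(-10 + q(-4))*(-7) - 286*√(218 + O) = (-10 + √(-4))*(-7) - 286*√(218 - 20) = (-10 + 2*I)*(-7) - 858*√22 = (70 - 14*I) - 858*√22 = 70 - 858*√22 - 14*I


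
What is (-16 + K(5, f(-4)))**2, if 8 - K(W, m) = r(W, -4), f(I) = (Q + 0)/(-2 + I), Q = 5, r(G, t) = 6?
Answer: 196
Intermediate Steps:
f(I) = 5/(-2 + I) (f(I) = (5 + 0)/(-2 + I) = 5/(-2 + I))
K(W, m) = 2 (K(W, m) = 8 - 1*6 = 8 - 6 = 2)
(-16 + K(5, f(-4)))**2 = (-16 + 2)**2 = (-14)**2 = 196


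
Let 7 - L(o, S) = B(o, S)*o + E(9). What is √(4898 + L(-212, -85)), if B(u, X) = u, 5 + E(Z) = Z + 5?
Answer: 4*I*√2503 ≈ 200.12*I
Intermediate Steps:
E(Z) = Z (E(Z) = -5 + (Z + 5) = -5 + (5 + Z) = Z)
L(o, S) = -2 - o² (L(o, S) = 7 - (o*o + 9) = 7 - (o² + 9) = 7 - (9 + o²) = 7 + (-9 - o²) = -2 - o²)
√(4898 + L(-212, -85)) = √(4898 + (-2 - 1*(-212)²)) = √(4898 + (-2 - 1*44944)) = √(4898 + (-2 - 44944)) = √(4898 - 44946) = √(-40048) = 4*I*√2503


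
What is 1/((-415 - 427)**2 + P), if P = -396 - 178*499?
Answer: 1/619746 ≈ 1.6136e-6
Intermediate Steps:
P = -89218 (P = -396 - 88822 = -89218)
1/((-415 - 427)**2 + P) = 1/((-415 - 427)**2 - 89218) = 1/((-842)**2 - 89218) = 1/(708964 - 89218) = 1/619746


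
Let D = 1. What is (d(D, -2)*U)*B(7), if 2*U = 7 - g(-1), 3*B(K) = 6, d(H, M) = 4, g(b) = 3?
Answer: 16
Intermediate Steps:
B(K) = 2 (B(K) = (1/3)*6 = 2)
U = 2 (U = (7 - 1*3)/2 = (7 - 3)/2 = (1/2)*4 = 2)
(d(D, -2)*U)*B(7) = (4*2)*2 = 8*2 = 16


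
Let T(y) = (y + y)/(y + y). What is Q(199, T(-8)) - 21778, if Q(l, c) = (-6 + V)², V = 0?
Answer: -21742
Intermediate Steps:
T(y) = 1 (T(y) = (2*y)/((2*y)) = (2*y)*(1/(2*y)) = 1)
Q(l, c) = 36 (Q(l, c) = (-6 + 0)² = (-6)² = 36)
Q(199, T(-8)) - 21778 = 36 - 21778 = -21742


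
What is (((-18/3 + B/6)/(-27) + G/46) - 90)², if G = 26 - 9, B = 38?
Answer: 111562012081/13883076 ≈ 8035.8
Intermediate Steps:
G = 17
(((-18/3 + B/6)/(-27) + G/46) - 90)² = (((-18/3 + 38/6)/(-27) + 17/46) - 90)² = (((-18*⅓ + 38*(⅙))*(-1/27) + 17*(1/46)) - 90)² = (((-6 + 19/3)*(-1/27) + 17/46) - 90)² = (((⅓)*(-1/27) + 17/46) - 90)² = ((-1/81 + 17/46) - 90)² = (1331/3726 - 90)² = (-334009/3726)² = 111562012081/13883076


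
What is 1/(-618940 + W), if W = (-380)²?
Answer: -1/474540 ≈ -2.1073e-6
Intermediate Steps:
W = 144400
1/(-618940 + W) = 1/(-618940 + 144400) = 1/(-474540) = -1/474540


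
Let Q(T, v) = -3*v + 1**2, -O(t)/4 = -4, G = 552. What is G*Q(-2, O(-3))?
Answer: -25944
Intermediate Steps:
O(t) = 16 (O(t) = -4*(-4) = 16)
Q(T, v) = 1 - 3*v (Q(T, v) = -3*v + 1 = 1 - 3*v)
G*Q(-2, O(-3)) = 552*(1 - 3*16) = 552*(1 - 48) = 552*(-47) = -25944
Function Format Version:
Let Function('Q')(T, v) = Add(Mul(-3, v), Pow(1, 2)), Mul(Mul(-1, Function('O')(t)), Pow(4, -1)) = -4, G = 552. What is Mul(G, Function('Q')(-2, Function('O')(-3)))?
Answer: -25944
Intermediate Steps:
Function('O')(t) = 16 (Function('O')(t) = Mul(-4, -4) = 16)
Function('Q')(T, v) = Add(1, Mul(-3, v)) (Function('Q')(T, v) = Add(Mul(-3, v), 1) = Add(1, Mul(-3, v)))
Mul(G, Function('Q')(-2, Function('O')(-3))) = Mul(552, Add(1, Mul(-3, 16))) = Mul(552, Add(1, -48)) = Mul(552, -47) = -25944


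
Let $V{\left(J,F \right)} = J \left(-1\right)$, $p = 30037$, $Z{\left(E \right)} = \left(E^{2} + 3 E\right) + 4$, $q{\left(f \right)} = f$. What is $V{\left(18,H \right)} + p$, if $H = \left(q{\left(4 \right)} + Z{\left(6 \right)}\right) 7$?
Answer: $30019$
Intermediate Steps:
$Z{\left(E \right)} = 4 + E^{2} + 3 E$
$H = 434$ ($H = \left(4 + \left(4 + 6^{2} + 3 \cdot 6\right)\right) 7 = \left(4 + \left(4 + 36 + 18\right)\right) 7 = \left(4 + 58\right) 7 = 62 \cdot 7 = 434$)
$V{\left(J,F \right)} = - J$
$V{\left(18,H \right)} + p = \left(-1\right) 18 + 30037 = -18 + 30037 = 30019$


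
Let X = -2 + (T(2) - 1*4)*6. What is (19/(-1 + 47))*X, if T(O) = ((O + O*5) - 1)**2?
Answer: 6650/23 ≈ 289.13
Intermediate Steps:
T(O) = (-1 + 6*O)**2 (T(O) = ((O + 5*O) - 1)**2 = (6*O - 1)**2 = (-1 + 6*O)**2)
X = 700 (X = -2 + ((-1 + 6*2)**2 - 1*4)*6 = -2 + ((-1 + 12)**2 - 4)*6 = -2 + (11**2 - 4)*6 = -2 + (121 - 4)*6 = -2 + 117*6 = -2 + 702 = 700)
(19/(-1 + 47))*X = (19/(-1 + 47))*700 = (19/46)*700 = 6650/23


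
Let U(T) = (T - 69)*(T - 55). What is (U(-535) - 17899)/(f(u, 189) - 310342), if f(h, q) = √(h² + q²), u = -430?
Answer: -105038663662/96311936343 - 338461*√220621/96311936343 ≈ -1.0923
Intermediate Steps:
U(T) = (-69 + T)*(-55 + T)
(U(-535) - 17899)/(f(u, 189) - 310342) = ((3795 + (-535)² - 124*(-535)) - 17899)/(√((-430)² + 189²) - 310342) = ((3795 + 286225 + 66340) - 17899)/(√(184900 + 35721) - 310342) = (356360 - 17899)/(√220621 - 310342) = 338461/(-310342 + √220621)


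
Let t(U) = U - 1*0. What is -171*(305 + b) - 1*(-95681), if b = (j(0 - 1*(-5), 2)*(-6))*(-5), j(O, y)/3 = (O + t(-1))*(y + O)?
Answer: -387394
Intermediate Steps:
t(U) = U (t(U) = U + 0 = U)
j(O, y) = 3*(-1 + O)*(O + y) (j(O, y) = 3*((O - 1)*(y + O)) = 3*((-1 + O)*(O + y)) = 3*(-1 + O)*(O + y))
b = 2520 (b = ((-3*(0 - 1*(-5)) - 3*2 + 3*(0 - 1*(-5))² + 3*(0 - 1*(-5))*2)*(-6))*(-5) = ((-3*(0 + 5) - 6 + 3*(0 + 5)² + 3*(0 + 5)*2)*(-6))*(-5) = ((-3*5 - 6 + 3*5² + 3*5*2)*(-6))*(-5) = ((-15 - 6 + 3*25 + 30)*(-6))*(-5) = ((-15 - 6 + 75 + 30)*(-6))*(-5) = (84*(-6))*(-5) = -504*(-5) = 2520)
-171*(305 + b) - 1*(-95681) = -171*(305 + 2520) - 1*(-95681) = -171*2825 + 95681 = -483075 + 95681 = -387394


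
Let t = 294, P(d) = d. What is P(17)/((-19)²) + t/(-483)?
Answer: -4663/8303 ≈ -0.56160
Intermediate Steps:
P(17)/((-19)²) + t/(-483) = 17/((-19)²) + 294/(-483) = 17/361 + 294*(-1/483) = 17*(1/361) - 14/23 = 17/361 - 14/23 = -4663/8303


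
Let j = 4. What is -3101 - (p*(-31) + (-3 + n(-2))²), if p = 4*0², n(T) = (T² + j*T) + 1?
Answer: -3137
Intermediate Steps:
n(T) = 1 + T² + 4*T (n(T) = (T² + 4*T) + 1 = 1 + T² + 4*T)
p = 0 (p = 4*0 = 0)
-3101 - (p*(-31) + (-3 + n(-2))²) = -3101 - (0*(-31) + (-3 + (1 + (-2)² + 4*(-2)))²) = -3101 - (0 + (-3 + (1 + 4 - 8))²) = -3101 - (0 + (-3 - 3)²) = -3101 - (0 + (-6)²) = -3101 - (0 + 36) = -3101 - 1*36 = -3101 - 36 = -3137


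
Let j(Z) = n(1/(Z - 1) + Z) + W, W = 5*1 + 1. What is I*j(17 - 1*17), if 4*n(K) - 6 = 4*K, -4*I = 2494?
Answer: -16211/4 ≈ -4052.8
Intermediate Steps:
I = -1247/2 (I = -¼*2494 = -1247/2 ≈ -623.50)
n(K) = 3/2 + K (n(K) = 3/2 + (4*K)/4 = 3/2 + K)
W = 6 (W = 5 + 1 = 6)
j(Z) = 15/2 + Z + 1/(-1 + Z) (j(Z) = (3/2 + (1/(Z - 1) + Z)) + 6 = (3/2 + (1/(-1 + Z) + Z)) + 6 = (3/2 + (Z + 1/(-1 + Z))) + 6 = (3/2 + Z + 1/(-1 + Z)) + 6 = 15/2 + Z + 1/(-1 + Z))
I*j(17 - 1*17) = -1247*(-13 + 2*(17 - 1*17)² + 13*(17 - 1*17))/(4*(-1 + (17 - 1*17))) = -1247*(-13 + 2*(17 - 17)² + 13*(17 - 17))/(4*(-1 + (17 - 17))) = -1247*(-13 + 2*0² + 13*0)/(4*(-1 + 0)) = -1247*(-13 + 2*0 + 0)/(4*(-1)) = -1247*(-1)*(-13 + 0 + 0)/4 = -1247*(-1)*(-13)/4 = -1247/2*13/2 = -16211/4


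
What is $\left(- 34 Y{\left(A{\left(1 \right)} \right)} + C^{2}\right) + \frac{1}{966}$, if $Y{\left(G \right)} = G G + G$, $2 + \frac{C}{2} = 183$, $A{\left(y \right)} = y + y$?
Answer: $\frac{126391441}{966} \approx 1.3084 \cdot 10^{5}$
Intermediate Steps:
$A{\left(y \right)} = 2 y$
$C = 362$ ($C = -4 + 2 \cdot 183 = -4 + 366 = 362$)
$Y{\left(G \right)} = G + G^{2}$ ($Y{\left(G \right)} = G^{2} + G = G + G^{2}$)
$\left(- 34 Y{\left(A{\left(1 \right)} \right)} + C^{2}\right) + \frac{1}{966} = \left(- 34 \cdot 2 \cdot 1 \left(1 + 2 \cdot 1\right) + 362^{2}\right) + \frac{1}{966} = \left(- 34 \cdot 2 \left(1 + 2\right) + 131044\right) + \frac{1}{966} = \left(- 34 \cdot 2 \cdot 3 + 131044\right) + \frac{1}{966} = \left(\left(-34\right) 6 + 131044\right) + \frac{1}{966} = \left(-204 + 131044\right) + \frac{1}{966} = 130840 + \frac{1}{966} = \frac{126391441}{966}$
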